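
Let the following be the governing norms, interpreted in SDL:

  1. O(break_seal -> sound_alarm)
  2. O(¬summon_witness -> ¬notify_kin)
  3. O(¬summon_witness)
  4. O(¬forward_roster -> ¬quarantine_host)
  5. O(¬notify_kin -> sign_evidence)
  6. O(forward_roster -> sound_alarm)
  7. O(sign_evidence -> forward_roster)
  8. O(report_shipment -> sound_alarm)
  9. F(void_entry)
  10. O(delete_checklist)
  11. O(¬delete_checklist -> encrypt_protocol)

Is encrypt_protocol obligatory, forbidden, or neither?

Premise 11 is O(¬delete_checklist -> encrypt_protocol), but O(¬delete_checklist) is not derivable from the premises, so it does not yield O(encrypt_protocol).
No premise or chain of K-axiom applications forces O(encrypt_protocol), and none forces O(¬encrypt_protocol). So encrypt_protocol is neither obligatory nor forbidden under these norms.

Neither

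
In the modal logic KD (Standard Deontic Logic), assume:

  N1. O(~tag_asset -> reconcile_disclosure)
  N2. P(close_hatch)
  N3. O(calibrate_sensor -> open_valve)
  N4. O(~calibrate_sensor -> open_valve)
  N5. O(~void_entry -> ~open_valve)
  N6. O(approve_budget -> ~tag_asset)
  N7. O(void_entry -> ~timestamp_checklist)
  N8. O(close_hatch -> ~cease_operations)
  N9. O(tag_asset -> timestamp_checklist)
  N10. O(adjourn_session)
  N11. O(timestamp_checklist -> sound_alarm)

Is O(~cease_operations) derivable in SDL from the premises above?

Premise 8 is O(close_hatch -> ~cease_operations), but O(close_hatch) is not derivable from the premises (the permission P(close_hatch) asserts only ~O(~close_hatch), not O(close_hatch)), so it does not yield O(~cease_operations).
No other premise forces O(~cease_operations). An ideal world satisfying every premise can still have ~cease_operations false, so O(~cease_operations) is not derivable.

No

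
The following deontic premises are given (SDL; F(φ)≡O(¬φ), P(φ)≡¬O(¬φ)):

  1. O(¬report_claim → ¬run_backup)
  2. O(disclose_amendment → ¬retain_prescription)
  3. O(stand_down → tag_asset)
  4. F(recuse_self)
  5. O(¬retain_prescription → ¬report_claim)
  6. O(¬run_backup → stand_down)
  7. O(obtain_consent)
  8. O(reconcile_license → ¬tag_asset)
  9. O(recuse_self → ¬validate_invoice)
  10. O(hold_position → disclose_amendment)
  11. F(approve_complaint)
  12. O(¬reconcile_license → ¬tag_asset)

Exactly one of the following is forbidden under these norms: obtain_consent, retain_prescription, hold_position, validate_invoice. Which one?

By case analysis on ¬reconcile_license: premise 12 gives O(¬reconcile_license → ¬tag_asset) and premise 8 gives O(reconcile_license → ¬tag_asset), so O(¬tag_asset) either way.
Premise 3, O(stand_down → tag_asset), contraposes to O(¬tag_asset → ¬stand_down); with O(¬tag_asset) we get O(¬stand_down).
Premise 6, O(¬run_backup → stand_down), contraposes to O(¬stand_down → run_backup); with O(¬stand_down) we get O(run_backup).
Premise 1, O(¬report_claim → ¬run_backup), contraposes to O(run_backup → report_claim); with O(run_backup) we get O(report_claim).
The contrapositive of premise 5 (O(¬retain_prescription → ¬report_claim)) is O(report_claim → retain_prescription), and O(report_claim) is already established, so O(retain_prescription).
Premise 2, O(disclose_amendment → ¬retain_prescription), contraposes to O(retain_prescription → ¬disclose_amendment); with O(retain_prescription) we get O(¬disclose_amendment).
The contrapositive of premise 10 (O(hold_position → disclose_amendment)) is O(¬disclose_amendment → ¬hold_position), and O(¬disclose_amendment) is already established, so O(¬hold_position).
So O(¬hold_position) holds, i.e. hold_position is forbidden. None of the other listed options is forbidden under the premises.

hold_position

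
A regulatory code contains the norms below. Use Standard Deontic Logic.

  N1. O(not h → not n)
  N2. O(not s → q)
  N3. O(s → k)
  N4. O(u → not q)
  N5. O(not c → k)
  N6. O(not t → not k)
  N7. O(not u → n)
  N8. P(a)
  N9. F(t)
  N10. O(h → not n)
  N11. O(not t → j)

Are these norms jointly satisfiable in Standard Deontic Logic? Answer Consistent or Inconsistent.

Premises 10 and 1 cover both cases: O(h → not n) and O(not h → not n). Since h ∨ not h is a tautology, O(not n) follows.
Premise 7 is O(not u → n); contrapositively O(not n → u). Since O(not n) holds, K gives O(u).
With premise 4, O(u → not q), the K-axiom yields O(not q).
Premise 2 is O(not s → q); contrapositively O(not q → s). Since O(not q) holds, K gives O(s).
Applying K to premise 3 (O(s → k)) and O(s) yields O(k).
Premise 6, O(not t → not k), contraposes to O(k → t); with O(k) we get O(t).
But premise 9, F(t), means O(not t).
We now have both O(t) and O(not t) — t is simultaneously obligatory and forbidden, violating the D-axiom.

Inconsistent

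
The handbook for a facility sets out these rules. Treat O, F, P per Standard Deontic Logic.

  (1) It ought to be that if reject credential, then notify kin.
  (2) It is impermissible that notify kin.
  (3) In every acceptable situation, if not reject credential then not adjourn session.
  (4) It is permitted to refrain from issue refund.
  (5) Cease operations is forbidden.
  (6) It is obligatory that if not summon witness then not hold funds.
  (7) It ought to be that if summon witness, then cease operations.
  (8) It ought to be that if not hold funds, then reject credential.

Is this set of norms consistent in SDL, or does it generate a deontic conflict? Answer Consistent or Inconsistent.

Premise 5 is F(cease_operations), i.e. O(¬cease_operations).
The contrapositive of premise 7 (O(summon_witness → cease_operations)) is O(¬cease_operations → ¬summon_witness), and O(¬cease_operations) is already established, so O(¬summon_witness).
Premise 6 is O(¬summon_witness → ¬hold_funds); since O(¬summon_witness), deontic closure gives O(¬hold_funds).
From O(¬hold_funds) and premise 8, O(¬hold_funds → reject_credential), we obtain O(reject_credential).
Applying K to premise 1 (O(reject_credential → notify_kin)) and O(reject_credential) yields O(notify_kin).
Yet premise 2 is F(notify_kin), i.e. O(¬notify_kin).
We now have both O(notify_kin) and O(¬notify_kin) — notify_kin is simultaneously obligatory and forbidden, violating the D-axiom.

Inconsistent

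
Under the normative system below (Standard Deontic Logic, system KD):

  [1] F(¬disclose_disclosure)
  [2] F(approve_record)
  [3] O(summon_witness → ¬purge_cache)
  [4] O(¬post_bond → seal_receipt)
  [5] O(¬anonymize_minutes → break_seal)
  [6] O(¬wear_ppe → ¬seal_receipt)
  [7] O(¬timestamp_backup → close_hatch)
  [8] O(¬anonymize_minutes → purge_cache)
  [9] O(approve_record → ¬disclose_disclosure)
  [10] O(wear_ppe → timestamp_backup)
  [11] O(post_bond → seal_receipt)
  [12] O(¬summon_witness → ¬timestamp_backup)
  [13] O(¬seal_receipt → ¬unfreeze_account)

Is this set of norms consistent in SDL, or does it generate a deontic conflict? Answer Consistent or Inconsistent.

Consistent

Premise 9 is O(approve_record → ¬disclose_disclosure), but O(approve_record) is not derivable from the premises, so it does not yield O(¬disclose_disclosure).
So O(¬disclose_disclosure) is not derivable, and the apparent clash with O(disclose_disclosure) does not arise.
A world satisfying every obligation exists (e.g. anonymize_minutes=true, approve_record=false, break_seal=false, close_hatch=false, disclose_disclosure=true, post_bond=false, purge_cache=false, seal_receipt=true, summon_witness=true, timestamp_backup=true, unfreeze_account=false, wear_ppe=true); no atom is both obligatory and forbidden, so the set is consistent.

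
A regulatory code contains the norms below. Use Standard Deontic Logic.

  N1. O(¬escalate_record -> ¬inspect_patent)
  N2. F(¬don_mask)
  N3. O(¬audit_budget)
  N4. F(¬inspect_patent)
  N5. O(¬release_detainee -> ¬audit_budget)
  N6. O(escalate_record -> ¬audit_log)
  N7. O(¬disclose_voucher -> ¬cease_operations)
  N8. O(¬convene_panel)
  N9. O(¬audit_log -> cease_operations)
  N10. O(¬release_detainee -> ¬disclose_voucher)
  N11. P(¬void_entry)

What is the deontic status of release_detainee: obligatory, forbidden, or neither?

Obligatory

Premise 4 is F(¬inspect_patent), i.e. O(inspect_patent).
Premise 1 is O(¬escalate_record -> ¬inspect_patent); contrapositively O(inspect_patent -> escalate_record). Since O(inspect_patent) holds, K gives O(escalate_record).
With premise 6, O(escalate_record -> ¬audit_log), the K-axiom yields O(¬audit_log).
Premise 9 is O(¬audit_log -> cease_operations); since O(¬audit_log), deontic closure gives O(cease_operations).
Premise 7, O(¬disclose_voucher -> ¬cease_operations), contraposes to O(cease_operations -> disclose_voucher); with O(cease_operations) we get O(disclose_voucher).
Premise 10, O(¬release_detainee -> ¬disclose_voucher), contraposes to O(disclose_voucher -> release_detainee); with O(disclose_voucher) we get O(release_detainee).
Premises 2, 3, 5, 8, 11 do not contribute to this derivation.
Hence release_detainee is obligatory.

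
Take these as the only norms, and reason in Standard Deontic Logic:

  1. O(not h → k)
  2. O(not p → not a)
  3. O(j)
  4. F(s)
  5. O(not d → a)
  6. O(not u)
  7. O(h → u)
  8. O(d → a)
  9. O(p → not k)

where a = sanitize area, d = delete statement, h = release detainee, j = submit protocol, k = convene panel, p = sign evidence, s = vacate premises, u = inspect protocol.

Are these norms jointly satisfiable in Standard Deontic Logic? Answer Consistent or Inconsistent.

Inconsistent

By case analysis on d: premise 8 gives O(d → a) and premise 5 gives O(not d → a), so O(a) either way.
The contrapositive of premise 2 (O(not p → not a)) is O(a → p), and O(a) is already established, so O(p).
With premise 9, O(p → not k), the K-axiom yields O(not k).
The contrapositive of premise 1 (O(not h → k)) is O(not k → h), and O(not k) is already established, so O(h).
Applying K to premise 7 (O(h → u)) and O(h) yields O(u).
However, premise 6 gives O(not u).
We now have both O(u) and O(not u) — u is simultaneously obligatory and forbidden, violating the D-axiom.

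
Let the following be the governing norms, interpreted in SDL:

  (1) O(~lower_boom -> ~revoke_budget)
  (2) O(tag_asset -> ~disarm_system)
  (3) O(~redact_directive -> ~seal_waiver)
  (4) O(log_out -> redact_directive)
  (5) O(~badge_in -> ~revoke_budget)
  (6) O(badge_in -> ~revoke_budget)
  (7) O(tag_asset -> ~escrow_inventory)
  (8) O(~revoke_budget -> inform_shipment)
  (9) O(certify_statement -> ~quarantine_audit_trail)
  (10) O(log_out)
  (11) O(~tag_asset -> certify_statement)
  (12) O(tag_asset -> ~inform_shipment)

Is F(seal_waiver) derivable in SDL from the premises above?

Premise 3 is O(~redact_directive -> ~seal_waiver), but O(~redact_directive) is not derivable from the premises, so it does not yield O(~seal_waiver).
No other premise forces O(~seal_waiver). An ideal world satisfying every premise can still have seal_waiver true, so F(seal_waiver) is not derivable.

No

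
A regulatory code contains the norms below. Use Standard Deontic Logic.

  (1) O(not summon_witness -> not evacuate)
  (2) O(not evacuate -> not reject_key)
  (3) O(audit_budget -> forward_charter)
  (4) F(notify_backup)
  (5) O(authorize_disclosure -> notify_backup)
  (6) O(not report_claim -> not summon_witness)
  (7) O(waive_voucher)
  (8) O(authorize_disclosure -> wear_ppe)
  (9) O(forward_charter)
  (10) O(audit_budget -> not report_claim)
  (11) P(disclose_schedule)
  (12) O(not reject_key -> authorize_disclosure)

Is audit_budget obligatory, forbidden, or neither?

Premise 4 is F(notify_backup), i.e. O(not notify_backup).
Premise 5, O(authorize_disclosure -> notify_backup), contraposes to O(not notify_backup -> not authorize_disclosure); with O(not notify_backup) we get O(not authorize_disclosure).
The contrapositive of premise 12 (O(not reject_key -> authorize_disclosure)) is O(not authorize_disclosure -> reject_key), and O(not authorize_disclosure) is already established, so O(reject_key).
The contrapositive of premise 2 (O(not evacuate -> not reject_key)) is O(reject_key -> evacuate), and O(reject_key) is already established, so O(evacuate).
Premise 1 is O(not summon_witness -> not evacuate); contrapositively O(evacuate -> summon_witness). Since O(evacuate) holds, K gives O(summon_witness).
Premise 6, O(not report_claim -> not summon_witness), contraposes to O(summon_witness -> report_claim); with O(summon_witness) we get O(report_claim).
Premise 10, O(audit_budget -> not report_claim), contraposes to O(report_claim -> not audit_budget); with O(report_claim) we get O(not audit_budget).
Premises 3, 7, 8, 9, 11 do not contribute to this derivation.
Thus O(not audit_budget), which is F(audit_budget): audit_budget is forbidden.

Forbidden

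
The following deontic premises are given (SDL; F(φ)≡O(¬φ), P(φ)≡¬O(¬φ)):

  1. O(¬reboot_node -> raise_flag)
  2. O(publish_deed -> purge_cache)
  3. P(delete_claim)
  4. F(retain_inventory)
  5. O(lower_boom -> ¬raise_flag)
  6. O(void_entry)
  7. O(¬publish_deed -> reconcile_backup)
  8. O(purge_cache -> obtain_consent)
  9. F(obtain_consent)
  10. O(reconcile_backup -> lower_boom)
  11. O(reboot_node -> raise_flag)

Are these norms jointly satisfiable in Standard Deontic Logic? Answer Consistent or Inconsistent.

By case analysis on ¬reboot_node: premise 1 gives O(¬reboot_node -> raise_flag) and premise 11 gives O(reboot_node -> raise_flag), so O(raise_flag) either way.
The contrapositive of premise 5 (O(lower_boom -> ¬raise_flag)) is O(raise_flag -> ¬lower_boom), and O(raise_flag) is already established, so O(¬lower_boom).
Premise 10 is O(reconcile_backup -> lower_boom); contrapositively O(¬lower_boom -> ¬reconcile_backup). Since O(¬lower_boom) holds, K gives O(¬reconcile_backup).
The contrapositive of premise 7 (O(¬publish_deed -> reconcile_backup)) is O(¬reconcile_backup -> publish_deed), and O(¬reconcile_backup) is already established, so O(publish_deed).
Premise 2 is O(publish_deed -> purge_cache); since O(publish_deed), deontic closure gives O(purge_cache).
Premise 8 is O(purge_cache -> obtain_consent); since O(purge_cache), deontic closure gives O(obtain_consent).
But premise 9, F(obtain_consent), means O(¬obtain_consent).
We now have both O(obtain_consent) and O(¬obtain_consent) — obtain_consent is simultaneously obligatory and forbidden, violating the D-axiom.

Inconsistent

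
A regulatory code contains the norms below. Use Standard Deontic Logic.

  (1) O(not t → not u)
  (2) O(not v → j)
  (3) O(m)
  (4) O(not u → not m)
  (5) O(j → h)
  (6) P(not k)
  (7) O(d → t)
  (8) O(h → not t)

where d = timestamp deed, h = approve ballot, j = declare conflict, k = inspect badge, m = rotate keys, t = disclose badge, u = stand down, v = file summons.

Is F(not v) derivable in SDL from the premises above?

Premise 3 gives O(m).
Premise 4, O(not u → not m), contraposes to O(m → u); with O(m) we get O(u).
Premise 1 is O(not t → not u); contrapositively O(u → t). Since O(u) holds, K gives O(t).
Premise 8 is O(h → not t); contrapositively O(t → not h). Since O(t) holds, K gives O(not h).
The contrapositive of premise 5 (O(j → h)) is O(not h → not j), and O(not h) is already established, so O(not j).
Premise 2, O(not v → j), contraposes to O(not j → v); with O(not j) we get O(v).
Premises 6, 7 do not contribute to this derivation.
So O(v) holds, i.e. F(not v). The claim follows.

Yes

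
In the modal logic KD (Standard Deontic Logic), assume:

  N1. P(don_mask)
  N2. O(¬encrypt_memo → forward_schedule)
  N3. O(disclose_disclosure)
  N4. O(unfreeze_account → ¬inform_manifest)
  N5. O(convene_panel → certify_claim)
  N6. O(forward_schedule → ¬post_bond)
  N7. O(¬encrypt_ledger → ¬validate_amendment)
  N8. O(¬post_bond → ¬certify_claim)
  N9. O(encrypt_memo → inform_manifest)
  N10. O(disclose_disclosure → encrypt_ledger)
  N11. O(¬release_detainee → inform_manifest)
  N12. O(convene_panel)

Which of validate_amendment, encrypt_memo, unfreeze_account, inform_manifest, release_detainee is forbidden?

From premise 12 we have O(convene_panel).
Premise 5 is O(convene_panel → certify_claim); since O(convene_panel), deontic closure gives O(certify_claim).
Premise 8 is O(¬post_bond → ¬certify_claim); contrapositively O(certify_claim → post_bond). Since O(certify_claim) holds, K gives O(post_bond).
The contrapositive of premise 6 (O(forward_schedule → ¬post_bond)) is O(post_bond → ¬forward_schedule), and O(post_bond) is already established, so O(¬forward_schedule).
Premise 2 is O(¬encrypt_memo → forward_schedule); contrapositively O(¬forward_schedule → encrypt_memo). Since O(¬forward_schedule) holds, K gives O(encrypt_memo).
Applying K to premise 9 (O(encrypt_memo → inform_manifest)) and O(encrypt_memo) yields O(inform_manifest).
Premise 4, O(unfreeze_account → ¬inform_manifest), contraposes to O(inform_manifest → ¬unfreeze_account); with O(inform_manifest) we get O(¬unfreeze_account).
So O(¬unfreeze_account) holds, i.e. unfreeze_account is forbidden. None of the other listed options is forbidden under the premises.

unfreeze_account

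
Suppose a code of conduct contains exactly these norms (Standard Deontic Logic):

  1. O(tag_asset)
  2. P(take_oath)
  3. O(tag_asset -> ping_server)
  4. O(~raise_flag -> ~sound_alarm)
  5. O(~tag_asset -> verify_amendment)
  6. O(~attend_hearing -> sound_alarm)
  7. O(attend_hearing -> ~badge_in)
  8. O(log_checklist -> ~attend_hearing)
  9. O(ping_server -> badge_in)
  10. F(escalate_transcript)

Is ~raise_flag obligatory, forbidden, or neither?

Premise 1 states O(tag_asset) outright.
With premise 3, O(tag_asset -> ping_server), the K-axiom yields O(ping_server).
Applying K to premise 9 (O(ping_server -> badge_in)) and O(ping_server) yields O(badge_in).
Premise 7, O(attend_hearing -> ~badge_in), contraposes to O(badge_in -> ~attend_hearing); with O(badge_in) we get O(~attend_hearing).
With premise 6, O(~attend_hearing -> sound_alarm), the K-axiom yields O(sound_alarm).
Premise 4, O(~raise_flag -> ~sound_alarm), contraposes to O(sound_alarm -> raise_flag); with O(sound_alarm) we get O(raise_flag).
Premises 2, 5, 8, 10 do not contribute to this derivation.
Thus O(raise_flag), which is F(~raise_flag): ~raise_flag is forbidden.

Forbidden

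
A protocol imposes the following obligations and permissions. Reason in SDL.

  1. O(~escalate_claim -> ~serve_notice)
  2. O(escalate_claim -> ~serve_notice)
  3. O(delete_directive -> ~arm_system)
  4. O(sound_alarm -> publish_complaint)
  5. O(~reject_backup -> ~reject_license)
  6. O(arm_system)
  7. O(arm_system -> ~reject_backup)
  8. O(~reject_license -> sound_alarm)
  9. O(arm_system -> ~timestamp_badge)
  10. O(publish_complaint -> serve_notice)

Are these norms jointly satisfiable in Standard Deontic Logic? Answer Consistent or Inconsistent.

Premises 1 and 2 cover both cases: O(~escalate_claim -> ~serve_notice) and O(escalate_claim -> ~serve_notice). Since ~escalate_claim ∨ escalate_claim is a tautology, O(~serve_notice) follows.
Premise 10, O(publish_complaint -> serve_notice), contraposes to O(~serve_notice -> ~publish_complaint); with O(~serve_notice) we get O(~publish_complaint).
The contrapositive of premise 4 (O(sound_alarm -> publish_complaint)) is O(~publish_complaint -> ~sound_alarm), and O(~publish_complaint) is already established, so O(~sound_alarm).
The contrapositive of premise 8 (O(~reject_license -> sound_alarm)) is O(~sound_alarm -> reject_license), and O(~sound_alarm) is already established, so O(reject_license).
Premise 5, O(~reject_backup -> ~reject_license), contraposes to O(reject_license -> reject_backup); with O(reject_license) we get O(reject_backup).
The contrapositive of premise 7 (O(arm_system -> ~reject_backup)) is O(reject_backup -> ~arm_system), and O(reject_backup) is already established, so O(~arm_system).
But premise 6 directly asserts O(arm_system).
We now have both O(~arm_system) and O(arm_system) — arm_system is simultaneously obligatory and forbidden, violating the D-axiom.

Inconsistent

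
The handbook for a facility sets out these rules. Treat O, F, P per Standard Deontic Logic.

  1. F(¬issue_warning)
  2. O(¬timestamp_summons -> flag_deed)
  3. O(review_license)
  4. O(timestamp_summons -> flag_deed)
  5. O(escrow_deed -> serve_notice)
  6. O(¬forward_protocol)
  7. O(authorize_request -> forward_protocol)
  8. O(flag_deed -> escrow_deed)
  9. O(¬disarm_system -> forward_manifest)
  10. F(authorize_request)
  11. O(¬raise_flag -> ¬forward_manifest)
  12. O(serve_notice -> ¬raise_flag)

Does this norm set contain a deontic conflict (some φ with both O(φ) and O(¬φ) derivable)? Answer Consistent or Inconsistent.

Consistent

Premise 7 is O(authorize_request -> forward_protocol), but O(authorize_request) is not derivable from the premises, so it does not yield O(forward_protocol).
So O(forward_protocol) is not derivable, and the apparent clash with O(¬forward_protocol) does not arise.
A world satisfying every obligation exists (e.g. authorize_request=false, disarm_system=true, escrow_deed=true, flag_deed=true, forward_manifest=false, forward_protocol=false, issue_warning=true, raise_flag=false, review_license=true, serve_notice=true, timestamp_summons=false); no atom is both obligatory and forbidden, so the set is consistent.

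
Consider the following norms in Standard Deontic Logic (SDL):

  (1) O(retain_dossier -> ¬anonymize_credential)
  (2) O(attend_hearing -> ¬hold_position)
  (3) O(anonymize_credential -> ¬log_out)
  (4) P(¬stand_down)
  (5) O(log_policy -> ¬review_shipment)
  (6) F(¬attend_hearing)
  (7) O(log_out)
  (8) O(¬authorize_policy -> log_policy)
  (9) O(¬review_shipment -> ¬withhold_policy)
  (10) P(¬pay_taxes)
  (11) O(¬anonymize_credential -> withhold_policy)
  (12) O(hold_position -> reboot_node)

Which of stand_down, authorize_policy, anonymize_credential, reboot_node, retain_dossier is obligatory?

authorize_policy

Premise 7 gives O(log_out).
The contrapositive of premise 3 (O(anonymize_credential -> ¬log_out)) is O(log_out -> ¬anonymize_credential), and O(log_out) is already established, so O(¬anonymize_credential).
Premise 11 is O(¬anonymize_credential -> withhold_policy); since O(¬anonymize_credential), deontic closure gives O(withhold_policy).
Premise 9 is O(¬review_shipment -> ¬withhold_policy); contrapositively O(withhold_policy -> review_shipment). Since O(withhold_policy) holds, K gives O(review_shipment).
Premise 5, O(log_policy -> ¬review_shipment), contraposes to O(review_shipment -> ¬log_policy); with O(review_shipment) we get O(¬log_policy).
Premise 8, O(¬authorize_policy -> log_policy), contraposes to O(¬log_policy -> authorize_policy); with O(¬log_policy) we get O(authorize_policy).
So O(authorize_policy) holds — authorize_policy is obligatory. None of the other listed options is made obligatory by any chain of premises.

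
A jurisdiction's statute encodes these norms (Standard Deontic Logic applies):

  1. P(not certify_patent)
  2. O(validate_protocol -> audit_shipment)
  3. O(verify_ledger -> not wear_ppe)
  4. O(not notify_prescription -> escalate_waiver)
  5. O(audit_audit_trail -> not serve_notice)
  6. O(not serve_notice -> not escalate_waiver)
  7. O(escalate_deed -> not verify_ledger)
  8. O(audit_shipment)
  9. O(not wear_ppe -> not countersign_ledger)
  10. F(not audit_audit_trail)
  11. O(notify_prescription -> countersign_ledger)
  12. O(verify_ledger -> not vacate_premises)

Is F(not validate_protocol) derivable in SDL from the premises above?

Premise 2 is O(validate_protocol -> audit_shipment); even if O(audit_shipment) held, inferring O(validate_protocol) would be affirming the consequent — invalid.
No other premise forces O(validate_protocol). An ideal world satisfying every premise can still have not validate_protocol true, so F(not validate_protocol) is not derivable.

No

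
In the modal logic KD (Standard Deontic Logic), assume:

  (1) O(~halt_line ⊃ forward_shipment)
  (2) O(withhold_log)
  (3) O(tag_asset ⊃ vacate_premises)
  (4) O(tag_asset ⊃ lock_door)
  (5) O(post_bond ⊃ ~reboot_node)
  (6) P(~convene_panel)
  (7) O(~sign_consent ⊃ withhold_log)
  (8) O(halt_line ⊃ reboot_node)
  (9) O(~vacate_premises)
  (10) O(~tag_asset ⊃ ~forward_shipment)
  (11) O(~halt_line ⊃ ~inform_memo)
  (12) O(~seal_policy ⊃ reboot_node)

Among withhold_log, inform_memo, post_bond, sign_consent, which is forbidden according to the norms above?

post_bond

Premise 9 states O(~vacate_premises) outright.
Premise 3, O(tag_asset ⊃ vacate_premises), contraposes to O(~vacate_premises ⊃ ~tag_asset); with O(~vacate_premises) we get O(~tag_asset).
From O(~tag_asset) and premise 10, O(~tag_asset ⊃ ~forward_shipment), we obtain O(~forward_shipment).
The contrapositive of premise 1 (O(~halt_line ⊃ forward_shipment)) is O(~forward_shipment ⊃ halt_line), and O(~forward_shipment) is already established, so O(halt_line).
With premise 8, O(halt_line ⊃ reboot_node), the K-axiom yields O(reboot_node).
Premise 5 is O(post_bond ⊃ ~reboot_node); contrapositively O(reboot_node ⊃ ~post_bond). Since O(reboot_node) holds, K gives O(~post_bond).
So O(~post_bond) holds, i.e. post_bond is forbidden. None of the other listed options is forbidden under the premises.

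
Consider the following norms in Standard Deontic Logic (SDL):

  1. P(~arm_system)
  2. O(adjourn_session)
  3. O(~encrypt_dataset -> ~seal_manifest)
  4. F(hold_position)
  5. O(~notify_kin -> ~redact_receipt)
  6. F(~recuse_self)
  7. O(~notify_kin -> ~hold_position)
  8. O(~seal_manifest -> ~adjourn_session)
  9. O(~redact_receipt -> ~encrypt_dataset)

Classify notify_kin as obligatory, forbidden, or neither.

Premise 2 states O(adjourn_session) outright.
The contrapositive of premise 8 (O(~seal_manifest -> ~adjourn_session)) is O(adjourn_session -> seal_manifest), and O(adjourn_session) is already established, so O(seal_manifest).
Premise 3 is O(~encrypt_dataset -> ~seal_manifest); contrapositively O(seal_manifest -> encrypt_dataset). Since O(seal_manifest) holds, K gives O(encrypt_dataset).
Premise 9 is O(~redact_receipt -> ~encrypt_dataset); contrapositively O(encrypt_dataset -> redact_receipt). Since O(encrypt_dataset) holds, K gives O(redact_receipt).
Premise 5 is O(~notify_kin -> ~redact_receipt); contrapositively O(redact_receipt -> notify_kin). Since O(redact_receipt) holds, K gives O(notify_kin).
Premises 1, 4, 6, 7 do not contribute to this derivation.
Hence notify_kin is obligatory.

Obligatory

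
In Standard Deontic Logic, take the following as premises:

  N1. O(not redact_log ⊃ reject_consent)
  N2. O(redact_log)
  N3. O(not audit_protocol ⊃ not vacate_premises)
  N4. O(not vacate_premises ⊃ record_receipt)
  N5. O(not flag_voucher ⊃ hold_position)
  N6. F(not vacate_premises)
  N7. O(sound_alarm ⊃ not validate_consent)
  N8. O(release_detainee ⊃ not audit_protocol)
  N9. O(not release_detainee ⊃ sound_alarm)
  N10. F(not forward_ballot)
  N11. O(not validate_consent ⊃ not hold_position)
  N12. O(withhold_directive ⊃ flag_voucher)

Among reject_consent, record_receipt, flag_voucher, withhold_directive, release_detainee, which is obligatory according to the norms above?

Premise 6, F(not vacate_premises), is equivalent to O(vacate_premises).
The contrapositive of premise 3 (O(not audit_protocol ⊃ not vacate_premises)) is O(vacate_premises ⊃ audit_protocol), and O(vacate_premises) is already established, so O(audit_protocol).
Premise 8, O(release_detainee ⊃ not audit_protocol), contraposes to O(audit_protocol ⊃ not release_detainee); with O(audit_protocol) we get O(not release_detainee).
Premise 9 is O(not release_detainee ⊃ sound_alarm); since O(not release_detainee), deontic closure gives O(sound_alarm).
With premise 7, O(sound_alarm ⊃ not validate_consent), the K-axiom yields O(not validate_consent).
Premise 11 is O(not validate_consent ⊃ not hold_position); since O(not validate_consent), deontic closure gives O(not hold_position).
The contrapositive of premise 5 (O(not flag_voucher ⊃ hold_position)) is O(not hold_position ⊃ flag_voucher), and O(not hold_position) is already established, so O(flag_voucher).
So O(flag_voucher) holds — flag_voucher is obligatory. None of the other listed options is made obligatory by any chain of premises.

flag_voucher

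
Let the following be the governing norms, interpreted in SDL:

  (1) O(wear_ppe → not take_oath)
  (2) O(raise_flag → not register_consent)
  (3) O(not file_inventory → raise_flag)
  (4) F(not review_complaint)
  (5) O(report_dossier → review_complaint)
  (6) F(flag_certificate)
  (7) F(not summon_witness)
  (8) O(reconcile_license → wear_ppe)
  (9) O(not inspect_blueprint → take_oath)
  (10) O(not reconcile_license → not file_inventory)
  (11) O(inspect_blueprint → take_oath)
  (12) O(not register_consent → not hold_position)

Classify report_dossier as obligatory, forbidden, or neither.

Neither

Premise 5 is O(report_dossier → review_complaint); even if O(review_complaint) held, inferring O(report_dossier) would be affirming the consequent — invalid.
No premise or chain of K-axiom applications forces O(report_dossier), and none forces O(not report_dossier). So report_dossier is neither obligatory nor forbidden under these norms.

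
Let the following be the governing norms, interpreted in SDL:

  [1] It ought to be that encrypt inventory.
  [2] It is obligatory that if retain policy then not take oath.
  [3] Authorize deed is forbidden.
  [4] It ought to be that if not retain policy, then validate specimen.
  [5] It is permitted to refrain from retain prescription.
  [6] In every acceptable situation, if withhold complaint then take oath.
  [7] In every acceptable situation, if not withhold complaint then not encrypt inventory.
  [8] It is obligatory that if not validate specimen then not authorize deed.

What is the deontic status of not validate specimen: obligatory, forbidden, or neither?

Premise 1 states O(encrypt_inventory) outright.
Premise 7, O(¬withhold_complaint → ¬encrypt_inventory), contraposes to O(encrypt_inventory → withhold_complaint); with O(encrypt_inventory) we get O(withhold_complaint).
Premise 6 is O(withhold_complaint → take_oath); since O(withhold_complaint), deontic closure gives O(take_oath).
Premise 2, O(retain_policy → ¬take_oath), contraposes to O(take_oath → ¬retain_policy); with O(take_oath) we get O(¬retain_policy).
Applying K to premise 4 (O(¬retain_policy → validate_specimen)) and O(¬retain_policy) yields O(validate_specimen).
Premises 3, 5, 8 do not contribute to this derivation.
Thus O(validate_specimen), which is F(¬validate_specimen): ¬validate_specimen is forbidden.

Forbidden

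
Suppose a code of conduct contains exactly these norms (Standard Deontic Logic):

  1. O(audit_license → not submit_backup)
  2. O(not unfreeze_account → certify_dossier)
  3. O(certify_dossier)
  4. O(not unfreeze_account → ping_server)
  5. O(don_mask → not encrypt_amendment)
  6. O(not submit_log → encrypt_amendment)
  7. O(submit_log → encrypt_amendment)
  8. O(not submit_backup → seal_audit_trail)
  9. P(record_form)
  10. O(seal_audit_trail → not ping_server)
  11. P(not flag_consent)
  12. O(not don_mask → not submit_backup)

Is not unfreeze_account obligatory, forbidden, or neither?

Forbidden

Premises 7 and 6 are O(submit_log → encrypt_amendment) and O(not submit_log → encrypt_amendment); every ideal world satisfies submit_log or not submit_log, so in either case encrypt_amendment holds — hence O(encrypt_amendment).
The contrapositive of premise 5 (O(don_mask → not encrypt_amendment)) is O(encrypt_amendment → not don_mask), and O(encrypt_amendment) is already established, so O(not don_mask).
Applying K to premise 12 (O(not don_mask → not submit_backup)) and O(not don_mask) yields O(not submit_backup).
With premise 8, O(not submit_backup → seal_audit_trail), the K-axiom yields O(seal_audit_trail).
From O(seal_audit_trail) and premise 10, O(seal_audit_trail → not ping_server), we obtain O(not ping_server).
Premise 4 is O(not unfreeze_account → ping_server); contrapositively O(not ping_server → unfreeze_account). Since O(not ping_server) holds, K gives O(unfreeze_account).
Premises 1, 2, 3, 9, 11 do not contribute to this derivation.
Thus O(unfreeze_account), which is F(not unfreeze_account): not unfreeze_account is forbidden.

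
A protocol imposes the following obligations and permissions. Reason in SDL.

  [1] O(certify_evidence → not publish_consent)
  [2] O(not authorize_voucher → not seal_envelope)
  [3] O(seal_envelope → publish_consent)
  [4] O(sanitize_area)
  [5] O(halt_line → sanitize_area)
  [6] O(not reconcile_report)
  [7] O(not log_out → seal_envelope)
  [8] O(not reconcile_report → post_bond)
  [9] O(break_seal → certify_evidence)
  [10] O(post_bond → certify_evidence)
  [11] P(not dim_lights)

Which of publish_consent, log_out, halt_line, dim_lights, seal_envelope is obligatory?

From premise 6 we have O(not reconcile_report).
From O(not reconcile_report) and premise 8, O(not reconcile_report → post_bond), we obtain O(post_bond).
Premise 10 is O(post_bond → certify_evidence); since O(post_bond), deontic closure gives O(certify_evidence).
Premise 1 is O(certify_evidence → not publish_consent); since O(certify_evidence), deontic closure gives O(not publish_consent).
Premise 3 is O(seal_envelope → publish_consent); contrapositively O(not publish_consent → not seal_envelope). Since O(not publish_consent) holds, K gives O(not seal_envelope).
Premise 7 is O(not log_out → seal_envelope); contrapositively O(not seal_envelope → log_out). Since O(not seal_envelope) holds, K gives O(log_out).
So O(log_out) holds — log_out is obligatory. None of the other listed options is made obligatory by any chain of premises.

log_out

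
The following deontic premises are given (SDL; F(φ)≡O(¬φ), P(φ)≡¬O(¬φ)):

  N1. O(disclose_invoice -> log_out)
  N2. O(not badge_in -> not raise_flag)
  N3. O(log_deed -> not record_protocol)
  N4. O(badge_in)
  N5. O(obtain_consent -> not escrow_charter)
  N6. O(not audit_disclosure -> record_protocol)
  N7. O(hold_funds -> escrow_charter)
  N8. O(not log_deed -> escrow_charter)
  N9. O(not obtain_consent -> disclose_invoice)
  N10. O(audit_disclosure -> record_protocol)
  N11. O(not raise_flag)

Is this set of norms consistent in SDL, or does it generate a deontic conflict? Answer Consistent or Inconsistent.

Consistent

Premise 2 is O(not badge_in -> not raise_flag); even if O(not raise_flag) held, inferring O(not badge_in) would be affirming the consequent — invalid.
So O(not badge_in) is not derivable, and the apparent clash with O(badge_in) does not arise.
A world satisfying every obligation exists (e.g. audit_disclosure=false, badge_in=true, disclose_invoice=true, escrow_charter=true, hold_funds=false, log_deed=false, log_out=true, obtain_consent=false, raise_flag=false, record_protocol=true); no atom is both obligatory and forbidden, so the set is consistent.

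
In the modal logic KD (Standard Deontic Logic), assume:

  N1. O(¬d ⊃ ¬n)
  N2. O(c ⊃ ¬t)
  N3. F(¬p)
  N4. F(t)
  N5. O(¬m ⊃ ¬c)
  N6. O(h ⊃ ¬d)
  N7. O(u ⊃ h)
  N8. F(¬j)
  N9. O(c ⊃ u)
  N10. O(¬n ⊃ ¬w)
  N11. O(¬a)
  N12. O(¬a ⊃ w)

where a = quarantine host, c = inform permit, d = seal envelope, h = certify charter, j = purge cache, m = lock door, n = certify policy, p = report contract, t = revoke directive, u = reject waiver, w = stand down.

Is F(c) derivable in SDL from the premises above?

Yes

From premise 11 we have O(¬a).
From O(¬a) and premise 12, O(¬a ⊃ w), we obtain O(w).
The contrapositive of premise 10 (O(¬n ⊃ ¬w)) is O(w ⊃ n), and O(w) is already established, so O(n).
Premise 1 is O(¬d ⊃ ¬n); contrapositively O(n ⊃ d). Since O(n) holds, K gives O(d).
Premise 6 is O(h ⊃ ¬d); contrapositively O(d ⊃ ¬h). Since O(d) holds, K gives O(¬h).
The contrapositive of premise 7 (O(u ⊃ h)) is O(¬h ⊃ ¬u), and O(¬h) is already established, so O(¬u).
Premise 9 is O(c ⊃ u); contrapositively O(¬u ⊃ ¬c). Since O(¬u) holds, K gives O(¬c).
Premises 2, 3, 4, 5, 8 do not contribute to this derivation.
So O(¬c) holds, i.e. F(c). The claim follows.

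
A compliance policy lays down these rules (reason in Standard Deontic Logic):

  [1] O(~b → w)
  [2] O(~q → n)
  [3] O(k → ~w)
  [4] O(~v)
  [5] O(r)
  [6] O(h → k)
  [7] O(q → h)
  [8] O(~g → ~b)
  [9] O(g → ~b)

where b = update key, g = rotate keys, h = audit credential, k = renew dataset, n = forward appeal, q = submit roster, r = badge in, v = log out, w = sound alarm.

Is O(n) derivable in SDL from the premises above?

Yes

By case analysis on g: premise 9 gives O(g → ~b) and premise 8 gives O(~g → ~b), so O(~b) either way.
Applying K to premise 1 (O(~b → w)) and O(~b) yields O(w).
Premise 3, O(k → ~w), contraposes to O(w → ~k); with O(w) we get O(~k).
Premise 6 is O(h → k); contrapositively O(~k → ~h). Since O(~k) holds, K gives O(~h).
The contrapositive of premise 7 (O(q → h)) is O(~h → ~q), and O(~h) is already established, so O(~q).
From O(~q) and premise 2, O(~q → n), we obtain O(n).
Premises 4, 5 do not contribute to this derivation.
So O(n) follows.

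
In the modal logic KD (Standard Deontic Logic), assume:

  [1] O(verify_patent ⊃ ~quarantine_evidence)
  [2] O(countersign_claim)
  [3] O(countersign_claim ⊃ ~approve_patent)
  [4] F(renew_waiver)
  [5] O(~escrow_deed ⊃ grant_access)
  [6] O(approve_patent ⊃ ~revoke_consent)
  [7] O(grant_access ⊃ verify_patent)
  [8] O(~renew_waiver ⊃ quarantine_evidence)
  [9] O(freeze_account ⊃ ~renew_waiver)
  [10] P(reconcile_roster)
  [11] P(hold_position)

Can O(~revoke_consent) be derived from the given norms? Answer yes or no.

No

Premise 6 is O(approve_patent ⊃ ~revoke_consent), but O(approve_patent) is not derivable from the premises, so it does not yield O(~revoke_consent).
No other premise forces O(~revoke_consent). An ideal world satisfying every premise can still have ~revoke_consent false, so O(~revoke_consent) is not derivable.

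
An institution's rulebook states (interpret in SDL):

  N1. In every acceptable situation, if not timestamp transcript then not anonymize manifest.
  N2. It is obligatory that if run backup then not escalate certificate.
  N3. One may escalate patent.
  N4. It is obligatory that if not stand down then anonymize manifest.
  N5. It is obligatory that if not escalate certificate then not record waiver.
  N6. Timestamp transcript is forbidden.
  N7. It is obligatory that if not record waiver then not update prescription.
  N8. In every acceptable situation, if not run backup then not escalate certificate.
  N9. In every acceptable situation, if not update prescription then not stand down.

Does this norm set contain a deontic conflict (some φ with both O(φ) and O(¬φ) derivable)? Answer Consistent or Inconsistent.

Premises 2 and 8 are O(run_backup → ¬escalate_certificate) and O(¬run_backup → ¬escalate_certificate); every ideal world satisfies run_backup or ¬run_backup, so in either case ¬escalate_certificate holds — hence O(¬escalate_certificate).
With premise 5, O(¬escalate_certificate → ¬record_waiver), the K-axiom yields O(¬record_waiver).
With premise 7, O(¬record_waiver → ¬update_prescription), the K-axiom yields O(¬update_prescription).
Applying K to premise 9 (O(¬update_prescription → ¬stand_down)) and O(¬update_prescription) yields O(¬stand_down).
From O(¬stand_down) and premise 4, O(¬stand_down → anonymize_manifest), we obtain O(anonymize_manifest).
Premise 1 is O(¬timestamp_transcript → ¬anonymize_manifest); contrapositively O(anonymize_manifest → timestamp_transcript). Since O(anonymize_manifest) holds, K gives O(timestamp_transcript).
Yet premise 6 is F(timestamp_transcript), i.e. O(¬timestamp_transcript).
We now have both O(timestamp_transcript) and O(¬timestamp_transcript) — timestamp_transcript is simultaneously obligatory and forbidden, violating the D-axiom.

Inconsistent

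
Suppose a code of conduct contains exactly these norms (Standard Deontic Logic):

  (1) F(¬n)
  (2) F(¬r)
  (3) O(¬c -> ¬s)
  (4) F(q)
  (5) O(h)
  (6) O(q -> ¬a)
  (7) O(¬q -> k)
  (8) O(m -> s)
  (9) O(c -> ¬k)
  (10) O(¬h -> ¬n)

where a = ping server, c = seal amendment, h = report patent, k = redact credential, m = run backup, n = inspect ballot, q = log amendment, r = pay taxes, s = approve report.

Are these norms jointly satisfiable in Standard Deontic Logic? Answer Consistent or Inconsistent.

Premise 10 is O(¬h -> ¬n), but O(¬h) is not derivable from the premises, so it does not yield O(¬n).
So O(¬n) is not derivable, and the apparent clash with O(n) does not arise.
A world satisfying every obligation exists (e.g. a=false, c=false, h=true, k=true, m=false, n=true, q=false, r=true, s=false); no atom is both obligatory and forbidden, so the set is consistent.

Consistent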